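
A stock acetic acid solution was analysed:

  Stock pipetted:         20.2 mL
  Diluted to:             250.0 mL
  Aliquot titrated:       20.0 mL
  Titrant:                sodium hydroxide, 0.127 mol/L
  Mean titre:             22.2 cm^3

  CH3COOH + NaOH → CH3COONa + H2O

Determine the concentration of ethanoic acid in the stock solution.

1.74 mol/L

n(NaOH) = 0.0222 × 0.127 = 2.82 × 10^-3 mol
n(CH3COOH) in the aliquot = 2.82 × 10^-3 mol (1:1 ratio)
[CH3COOH]_dilute = 2.82 × 10^-3 / 0.0200 = 0.141 mol/L
Dilution factor = 250.0 / 20.2 = 12.38
[CH3COOH]_stock = 0.141 × 12.38 = 1.74 mol/L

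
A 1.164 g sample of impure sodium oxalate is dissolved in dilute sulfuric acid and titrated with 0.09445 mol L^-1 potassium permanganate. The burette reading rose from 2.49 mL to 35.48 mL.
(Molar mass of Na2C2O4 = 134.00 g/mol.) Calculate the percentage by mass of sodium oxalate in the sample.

89.68 %

2 MnO4^- + 5 C2O4^2- + 16 H^+ → 2 Mn^2+ + 10 CO2 + 8 H2O
n(KMnO4) = 0.03299 L × 0.09445 mol/L = 3.116 × 10^-3 mol
From the 5:2 ratio, n(Na2C2O4) = 5/2 × 3.116 × 10^-3 = 7.790 × 10^-3 mol
mass of Na2C2O4 = 7.790 × 10^-3 × 134.00 g/mol = 1.044 g
% Na2C2O4 = 1.044 / 1.164 × 100 = 89.68 %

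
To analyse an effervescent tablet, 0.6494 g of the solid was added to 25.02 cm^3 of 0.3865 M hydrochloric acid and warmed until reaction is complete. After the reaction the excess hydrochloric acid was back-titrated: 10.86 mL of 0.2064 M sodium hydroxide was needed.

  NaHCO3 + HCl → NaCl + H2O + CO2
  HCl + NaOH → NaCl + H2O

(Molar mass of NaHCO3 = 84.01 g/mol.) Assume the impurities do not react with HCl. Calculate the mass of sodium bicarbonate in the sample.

0.6241 g

n(HCl) added = 0.02502 × 0.3865 = 9.670 × 10^-3 mol
n(NaOH) used in back-titration = 0.01086 × 0.2064 = 2.242 × 10^-3 mol
n(HCl) left over = 2.242 × 10^-3 mol (1:1 ratio)
n(HCl) consumed by analyte = 9.670 × 10^-3 − 2.242 × 10^-3 = 7.429 × 10^-3 mol
n(NaHCO3) = 7.429 × 10^-3 mol (1:1 ratio)
mass of NaHCO3 = 7.429 × 10^-3 × 84.01 = 0.6241 g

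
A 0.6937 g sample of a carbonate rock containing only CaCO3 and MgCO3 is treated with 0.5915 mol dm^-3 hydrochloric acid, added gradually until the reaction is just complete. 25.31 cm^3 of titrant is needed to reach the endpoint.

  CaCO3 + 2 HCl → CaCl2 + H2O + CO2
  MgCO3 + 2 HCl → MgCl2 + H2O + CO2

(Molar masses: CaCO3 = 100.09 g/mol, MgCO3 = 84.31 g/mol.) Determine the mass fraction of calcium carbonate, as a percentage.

n(HCl) = 0.02531 × 0.5915 = 0.01497 mol
Let x = n(CaCO3), y = n(MgCO3).
Titrant: 2x + 2y = 0.01497;  mass: 100.09x + 84.31y = 0.6937
Solving, x = 3.967 × 10^-3 mol, y = 3.518 × 10^-3 mol
mass of CaCO3 = 3.967 × 10^-3 × 100.09 = 0.3971 g
% CaCO3 = 0.3971 / 0.6937 × 100 = 57.24 %

57.24 %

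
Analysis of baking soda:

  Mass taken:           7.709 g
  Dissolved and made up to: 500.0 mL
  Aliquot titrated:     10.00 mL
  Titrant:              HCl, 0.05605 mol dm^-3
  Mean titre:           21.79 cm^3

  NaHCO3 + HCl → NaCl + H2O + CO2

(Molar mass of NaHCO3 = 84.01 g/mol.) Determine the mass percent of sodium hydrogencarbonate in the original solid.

n(HCl) per titration = 0.02179 × 0.05605 = 1.221 × 10^-3 mol
n(NaHCO3) in each aliquot = 1.221 × 10^-3 mol (1:1 ratio)
n(NaHCO3) in the whole flask = 1.221 × 10^-3 × 500.0/10.00 = 0.06107 mol
mass of NaHCO3 = 0.06107 × 84.01 = 5.130 g
% NaHCO3 = 5.130 / 7.709 × 100 = 66.55 %

66.55 %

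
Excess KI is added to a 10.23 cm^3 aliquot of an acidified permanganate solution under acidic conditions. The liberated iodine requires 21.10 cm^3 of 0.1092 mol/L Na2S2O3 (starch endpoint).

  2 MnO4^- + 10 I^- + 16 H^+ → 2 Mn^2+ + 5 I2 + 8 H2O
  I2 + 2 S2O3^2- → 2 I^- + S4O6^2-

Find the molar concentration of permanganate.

0.04505 mol/L

n(S2O3^2-) = 0.02110 × 0.1092 = 2.304 × 10^-3 mol
n(I2) = n(S2O3^2-)/2 = 1.152 × 10^-3 mol
From the 2:5 ratio, n(MnO4^-) in the aliquot = 2/5 × 1.152 × 10^-3 = 4.608 × 10^-4 mol
[MnO4^-] = 4.608 × 10^-4 / 0.01023 = 0.04505 mol/L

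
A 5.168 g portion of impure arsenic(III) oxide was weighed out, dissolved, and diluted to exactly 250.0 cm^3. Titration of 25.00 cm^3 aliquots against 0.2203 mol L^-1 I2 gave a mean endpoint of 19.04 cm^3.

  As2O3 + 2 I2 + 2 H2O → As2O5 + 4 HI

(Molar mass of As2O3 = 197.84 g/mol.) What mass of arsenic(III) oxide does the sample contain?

4.149 g

n(I2) per titration = 0.01904 × 0.2203 = 4.195 × 10^-3 mol
From the 1:2 ratio, n(As2O3) in each aliquot = 1/2 × 4.195 × 10^-3 = 2.097 × 10^-3 mol
n(As2O3) in the whole flask = 2.097 × 10^-3 × 250.0/25.00 = 0.02097 mol
mass of As2O3 = 0.02097 × 197.84 = 4.149 g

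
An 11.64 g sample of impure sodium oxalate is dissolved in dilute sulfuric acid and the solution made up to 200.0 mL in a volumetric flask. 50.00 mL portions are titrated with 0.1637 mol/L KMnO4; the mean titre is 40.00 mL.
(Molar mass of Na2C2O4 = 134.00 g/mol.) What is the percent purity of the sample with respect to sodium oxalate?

2 MnO4^- + 5 C2O4^2- + 16 H^+ → 2 Mn^2+ + 10 CO2 + 8 H2O
n(KMnO4) per titration = 0.04000 × 0.1637 = 6.548 × 10^-3 mol
From the 5:2 ratio, n(Na2C2O4) in each aliquot = 5/2 × 6.548 × 10^-3 = 0.01637 mol
n(Na2C2O4) in the whole flask = 0.01637 × 200.0/50.00 = 0.06548 mol
mass of Na2C2O4 = 0.06548 × 134.00 = 8.774 g
% Na2C2O4 = 8.774 / 11.64 × 100 = 75.38 %

75.38 %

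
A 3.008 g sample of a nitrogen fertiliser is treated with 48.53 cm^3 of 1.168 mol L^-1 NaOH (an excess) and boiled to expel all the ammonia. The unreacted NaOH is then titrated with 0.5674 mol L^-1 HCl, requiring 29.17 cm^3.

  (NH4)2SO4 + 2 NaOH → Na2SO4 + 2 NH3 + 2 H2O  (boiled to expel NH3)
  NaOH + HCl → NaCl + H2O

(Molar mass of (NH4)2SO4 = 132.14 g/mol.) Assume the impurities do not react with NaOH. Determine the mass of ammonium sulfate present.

n(NaOH) added = 0.04853 × 1.168 = 0.05668 mol
n(HCl) used in back-titration = 0.02917 × 0.5674 = 0.01655 mol
n(NaOH) left over = 0.01655 mol (1:1 ratio)
n(NaOH) consumed by analyte = 0.05668 − 0.01655 = 0.04013 mol
From the 1:2 ratio, n((NH4)2SO4) = 1/2 × 0.04013 = 0.02007 mol
mass of (NH4)2SO4 = 0.02007 × 132.14 = 2.652 g

2.652 g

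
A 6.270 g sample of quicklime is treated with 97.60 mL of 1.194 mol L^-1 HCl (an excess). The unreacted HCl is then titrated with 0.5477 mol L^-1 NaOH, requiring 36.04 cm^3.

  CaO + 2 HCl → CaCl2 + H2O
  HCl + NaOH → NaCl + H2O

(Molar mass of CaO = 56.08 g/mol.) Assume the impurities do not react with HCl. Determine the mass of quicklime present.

2.714 g

n(HCl) added = 0.09760 × 1.194 = 0.1165 mol
n(NaOH) used in back-titration = 0.03604 × 0.5477 = 0.01974 mol
n(HCl) left over = 0.01974 mol (1:1 ratio)
n(HCl) consumed by analyte = 0.1165 − 0.01974 = 0.09680 mol
From the 1:2 ratio, n(CaO) = 1/2 × 0.09680 = 0.04840 mol
mass of CaO = 0.04840 × 56.08 = 2.714 g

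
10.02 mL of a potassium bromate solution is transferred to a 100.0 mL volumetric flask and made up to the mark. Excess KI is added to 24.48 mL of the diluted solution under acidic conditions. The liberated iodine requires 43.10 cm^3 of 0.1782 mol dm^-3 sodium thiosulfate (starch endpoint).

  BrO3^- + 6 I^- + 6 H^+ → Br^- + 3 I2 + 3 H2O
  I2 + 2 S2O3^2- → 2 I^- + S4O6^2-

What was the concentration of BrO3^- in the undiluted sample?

0.5219 mol/L

n(S2O3^2-) = 0.04310 × 0.1782 = 7.680 × 10^-3 mol
n(I2) = n(S2O3^2-)/2 = 3.840 × 10^-3 mol
From the 1:3 ratio, n(BrO3^-) in the aliquot = 1/3 × 3.840 × 10^-3 = 1.280 × 10^-3 mol
[BrO3^-]_dilute = 1.280 × 10^-3 / 0.02448 = 0.05229 mol/L
[BrO3^-]_original = 0.05229 × 100.0/10.02 = 0.5219 mol/L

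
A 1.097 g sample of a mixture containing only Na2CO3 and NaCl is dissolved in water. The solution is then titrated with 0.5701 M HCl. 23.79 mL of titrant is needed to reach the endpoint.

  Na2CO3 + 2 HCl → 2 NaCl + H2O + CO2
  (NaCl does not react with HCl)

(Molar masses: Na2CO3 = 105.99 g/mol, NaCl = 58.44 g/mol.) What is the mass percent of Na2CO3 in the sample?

65.52 %

n(HCl) = 0.02379 × 0.5701 = 0.01356 mol
Let x = n(Na2CO3), y = n(NaCl).
Titrant: 2x = 0.01356;  mass: 105.99x + 58.44y = 1.097
Solving, x = 6.781 × 10^-3 mol, y = 6.472 × 10^-3 mol
mass of Na2CO3 = 6.781 × 10^-3 × 105.99 = 0.7188 g
% Na2CO3 = 0.7188 / 1.097 × 100 = 65.52 %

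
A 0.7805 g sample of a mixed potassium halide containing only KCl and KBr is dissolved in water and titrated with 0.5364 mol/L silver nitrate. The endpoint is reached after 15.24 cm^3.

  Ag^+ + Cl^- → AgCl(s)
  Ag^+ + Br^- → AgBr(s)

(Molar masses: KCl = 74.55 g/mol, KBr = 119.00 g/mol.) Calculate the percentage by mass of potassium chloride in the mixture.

n(AgNO3) = 0.01524 × 0.5364 = 8.175 × 10^-3 mol
Let x = n(KCl), y = n(KBr).
Titrant: 1x + 1y = 8.175 × 10^-3;  mass: 74.55x + 119.00y = 0.7805
Solving, x = 4.326 × 10^-3 mol, y = 3.849 × 10^-3 mol
mass of KCl = 4.326 × 10^-3 × 74.55 = 0.3225 g
% KCl = 0.3225 / 0.7805 × 100 = 41.32 %

41.32 %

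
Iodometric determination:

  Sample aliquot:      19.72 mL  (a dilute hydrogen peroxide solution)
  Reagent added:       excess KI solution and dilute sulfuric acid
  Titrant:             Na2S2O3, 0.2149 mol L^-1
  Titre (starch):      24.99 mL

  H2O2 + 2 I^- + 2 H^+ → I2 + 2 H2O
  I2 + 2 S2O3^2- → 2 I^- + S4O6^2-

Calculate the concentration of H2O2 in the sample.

0.1362 mol/L

n(S2O3^2-) = 0.02499 × 0.2149 = 5.370 × 10^-3 mol
n(I2) = n(S2O3^2-)/2 = 2.685 × 10^-3 mol
n(H2O2) in the aliquot = 2.685 × 10^-3 mol (1:1 ratio)
[H2O2] = 2.685 × 10^-3 / 0.01972 = 0.1362 mol/L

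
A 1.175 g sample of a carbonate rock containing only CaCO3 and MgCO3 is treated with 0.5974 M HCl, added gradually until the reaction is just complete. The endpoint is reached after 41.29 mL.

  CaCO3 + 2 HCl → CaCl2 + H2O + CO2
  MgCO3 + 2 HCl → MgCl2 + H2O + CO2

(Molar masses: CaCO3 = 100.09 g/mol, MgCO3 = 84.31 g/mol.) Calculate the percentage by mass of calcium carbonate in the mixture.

n(HCl) = 0.04129 × 0.5974 = 0.02467 mol
Let x = n(CaCO3), y = n(MgCO3).
Titrant: 2x + 2y = 0.02467;  mass: 100.09x + 84.31y = 1.175
Solving, x = 8.566 × 10^-3 mol, y = 3.767 × 10^-3 mol
mass of CaCO3 = 8.566 × 10^-3 × 100.09 = 0.8574 g
% CaCO3 = 0.8574 / 1.175 × 100 = 72.97 %

72.97 %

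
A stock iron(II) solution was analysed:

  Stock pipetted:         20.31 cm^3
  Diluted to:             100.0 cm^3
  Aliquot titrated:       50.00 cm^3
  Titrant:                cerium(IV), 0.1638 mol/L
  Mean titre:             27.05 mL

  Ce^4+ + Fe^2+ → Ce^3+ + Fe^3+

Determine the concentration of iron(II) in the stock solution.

n(Ce4+) = 0.02705 × 0.1638 = 4.431 × 10^-3 mol
n(Fe2+) in the aliquot = 4.431 × 10^-3 mol (1:1 ratio)
[Fe2+]_dilute = 4.431 × 10^-3 / 0.05000 = 0.08862 mol/L
Dilution factor = 100.0 / 20.31 = 4.924
[Fe2+]_stock = 0.08862 × 4.924 = 0.4363 mol/L

0.4363 mol/L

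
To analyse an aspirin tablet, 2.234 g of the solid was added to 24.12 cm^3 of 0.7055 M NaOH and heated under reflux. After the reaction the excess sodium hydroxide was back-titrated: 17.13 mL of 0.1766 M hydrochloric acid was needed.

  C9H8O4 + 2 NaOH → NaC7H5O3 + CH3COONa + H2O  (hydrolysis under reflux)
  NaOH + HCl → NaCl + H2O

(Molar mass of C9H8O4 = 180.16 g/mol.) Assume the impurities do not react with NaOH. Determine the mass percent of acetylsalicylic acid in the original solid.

n(NaOH) added = 0.02412 × 0.7055 = 0.01702 mol
n(HCl) used in back-titration = 0.01713 × 0.1766 = 3.025 × 10^-3 mol
n(NaOH) left over = 3.025 × 10^-3 mol (1:1 ratio)
n(NaOH) consumed by analyte = 0.01702 − 3.025 × 10^-3 = 0.01399 mol
From the 1:2 ratio, n(C9H8O4) = 1/2 × 0.01399 = 6.996 × 10^-3 mol
mass of C9H8O4 = 6.996 × 10^-3 × 180.16 = 1.260 g
% C9H8O4 = 1.260 / 2.234 × 100 = 56.42 %

56.42 %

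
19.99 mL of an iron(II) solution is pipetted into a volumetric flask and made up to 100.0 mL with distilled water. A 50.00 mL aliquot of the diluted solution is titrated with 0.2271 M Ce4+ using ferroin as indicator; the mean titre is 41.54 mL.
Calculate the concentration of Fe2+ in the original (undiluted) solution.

0.9438 M

Ce^4+ + Fe^2+ → Ce^3+ + Fe^3+
n(Ce4+) = 0.04154 × 0.2271 = 9.434 × 10^-3 mol
n(Fe2+) in the aliquot = 9.434 × 10^-3 mol (1:1 ratio)
[Fe2+]_dilute = 9.434 × 10^-3 / 0.05000 = 0.1887 mol/L
Dilution factor = 100.0 / 19.99 = 5.003
[Fe2+]_stock = 0.1887 × 5.003 = 0.9438 mol/L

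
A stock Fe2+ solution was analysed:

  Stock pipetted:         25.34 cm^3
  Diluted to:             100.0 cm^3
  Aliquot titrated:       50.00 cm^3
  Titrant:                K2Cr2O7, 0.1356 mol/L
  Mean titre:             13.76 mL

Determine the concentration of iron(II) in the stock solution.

0.8836 mol/L

Cr2O7^2- + 6 Fe^2+ + 14 H^+ → 2 Cr^3+ + 6 Fe^3+ + 7 H2O
n(K2Cr2O7) = 0.01376 × 0.1356 = 1.866 × 10^-3 mol
From the 6:1 ratio, n(Fe2+) in the aliquot = 6/1 × 1.866 × 10^-3 = 0.01120 mol
[Fe2+]_dilute = 0.01120 / 0.05000 = 0.2239 mol/L
Dilution factor = 100.0 / 25.34 = 3.946
[Fe2+]_stock = 0.2239 × 3.946 = 0.8836 mol/L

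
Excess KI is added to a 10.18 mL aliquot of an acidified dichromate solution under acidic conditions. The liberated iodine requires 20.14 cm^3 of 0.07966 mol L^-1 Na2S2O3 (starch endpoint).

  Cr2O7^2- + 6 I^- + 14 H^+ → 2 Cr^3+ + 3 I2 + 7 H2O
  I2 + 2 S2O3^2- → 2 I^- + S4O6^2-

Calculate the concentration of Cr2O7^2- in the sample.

0.02627 mol/L

n(S2O3^2-) = 0.02014 × 0.07966 = 1.604 × 10^-3 mol
n(I2) = n(S2O3^2-)/2 = 8.022 × 10^-4 mol
From the 1:3 ratio, n(Cr2O7^2-) in the aliquot = 1/3 × 8.022 × 10^-4 = 2.674 × 10^-4 mol
[Cr2O7^2-] = 2.674 × 10^-4 / 0.01018 = 0.02627 mol/L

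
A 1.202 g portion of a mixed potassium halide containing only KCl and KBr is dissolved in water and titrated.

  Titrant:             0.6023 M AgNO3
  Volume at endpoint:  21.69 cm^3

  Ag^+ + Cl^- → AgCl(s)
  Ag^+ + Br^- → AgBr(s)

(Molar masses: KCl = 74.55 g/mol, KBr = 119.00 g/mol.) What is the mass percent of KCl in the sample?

n(AgNO3) = 0.02169 × 0.6023 = 0.01306 mol
Let x = n(KCl), y = n(KBr).
Titrant: 1x + 1y = 0.01306;  mass: 74.55x + 119.00y = 1.202
Solving, x = 7.933 × 10^-3 mol, y = 5.131 × 10^-3 mol
mass of KCl = 7.933 × 10^-3 × 74.55 = 0.5914 g
% KCl = 0.5914 / 1.202 × 100 = 49.20 %

49.20 %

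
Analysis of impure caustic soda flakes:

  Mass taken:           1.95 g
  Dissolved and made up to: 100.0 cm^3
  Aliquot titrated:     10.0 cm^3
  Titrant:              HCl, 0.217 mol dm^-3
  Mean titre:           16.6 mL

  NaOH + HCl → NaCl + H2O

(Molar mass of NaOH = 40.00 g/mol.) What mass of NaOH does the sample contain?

1.44 g

n(HCl) per titration = 0.0166 × 0.217 = 3.60 × 10^-3 mol
n(NaOH) in each aliquot = 3.60 × 10^-3 mol (1:1 ratio)
n(NaOH) in the whole flask = 3.60 × 10^-3 × 100.0/10.0 = 0.0360 mol
mass of NaOH = 0.0360 × 40.00 = 1.44 g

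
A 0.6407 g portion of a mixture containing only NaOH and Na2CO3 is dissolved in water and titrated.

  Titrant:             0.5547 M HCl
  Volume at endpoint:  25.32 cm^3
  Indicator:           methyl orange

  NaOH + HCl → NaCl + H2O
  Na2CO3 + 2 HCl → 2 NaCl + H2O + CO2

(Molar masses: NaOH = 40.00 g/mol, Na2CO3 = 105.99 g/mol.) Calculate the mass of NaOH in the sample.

n(HCl) = 0.02532 × 0.5547 = 0.01405 mol
Let x = n(NaOH), y = n(Na2CO3).
Titrant: 1x + 2y = 0.01405;  mass: 40.00x + 105.99y = 0.6407
Solving, x = 7.973 × 10^-3 mol, y = 3.036 × 10^-3 mol
mass of NaOH = 7.973 × 10^-3 × 40.00 = 0.3189 g

0.3189 g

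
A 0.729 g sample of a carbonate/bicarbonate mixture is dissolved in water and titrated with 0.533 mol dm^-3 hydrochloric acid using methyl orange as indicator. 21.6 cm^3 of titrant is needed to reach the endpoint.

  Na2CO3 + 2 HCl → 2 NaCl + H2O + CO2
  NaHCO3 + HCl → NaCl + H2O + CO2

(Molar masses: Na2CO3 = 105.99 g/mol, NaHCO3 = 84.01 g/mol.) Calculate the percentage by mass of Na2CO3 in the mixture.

55.8 %

n(HCl) = 0.0216 × 0.533 = 0.0115 mol
Let x = n(Na2CO3), y = n(NaHCO3).
Titrant: 2x + 1y = 0.0115;  mass: 105.99x + 84.01y = 0.729
Solving, x = 3.84 × 10^-3 mol, y = 3.83 × 10^-3 mol
mass of Na2CO3 = 3.84 × 10^-3 × 105.99 = 0.407 g
% Na2CO3 = 0.407 / 0.729 × 100 = 55.8 %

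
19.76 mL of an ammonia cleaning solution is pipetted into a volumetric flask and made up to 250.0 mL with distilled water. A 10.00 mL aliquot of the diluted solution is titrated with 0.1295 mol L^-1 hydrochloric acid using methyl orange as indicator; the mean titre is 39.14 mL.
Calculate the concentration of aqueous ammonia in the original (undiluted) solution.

6.413 mol/L

NH3 + HCl → NH4Cl
n(HCl) = 0.03914 × 0.1295 = 5.069 × 10^-3 mol
n(NH3) in the aliquot = 5.069 × 10^-3 mol (1:1 ratio)
[NH3]_dilute = 5.069 × 10^-3 / 0.01000 = 0.5069 mol/L
Dilution factor = 250.0 / 19.76 = 12.65
[NH3]_stock = 0.5069 × 12.65 = 6.413 mol/L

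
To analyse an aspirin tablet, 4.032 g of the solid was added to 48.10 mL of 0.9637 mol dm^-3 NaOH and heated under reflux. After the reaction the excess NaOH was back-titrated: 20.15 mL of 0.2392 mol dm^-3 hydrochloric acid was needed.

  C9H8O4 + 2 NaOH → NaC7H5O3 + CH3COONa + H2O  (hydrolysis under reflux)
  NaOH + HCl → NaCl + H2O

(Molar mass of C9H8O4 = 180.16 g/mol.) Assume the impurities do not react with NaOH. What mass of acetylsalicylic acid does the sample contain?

3.741 g

n(NaOH) added = 0.04810 × 0.9637 = 0.04635 mol
n(HCl) used in back-titration = 0.02015 × 0.2392 = 4.820 × 10^-3 mol
n(NaOH) left over = 4.820 × 10^-3 mol (1:1 ratio)
n(NaOH) consumed by analyte = 0.04635 − 4.820 × 10^-3 = 0.04153 mol
From the 1:2 ratio, n(C9H8O4) = 1/2 × 0.04153 = 0.02077 mol
mass of C9H8O4 = 0.02077 × 180.16 = 3.741 g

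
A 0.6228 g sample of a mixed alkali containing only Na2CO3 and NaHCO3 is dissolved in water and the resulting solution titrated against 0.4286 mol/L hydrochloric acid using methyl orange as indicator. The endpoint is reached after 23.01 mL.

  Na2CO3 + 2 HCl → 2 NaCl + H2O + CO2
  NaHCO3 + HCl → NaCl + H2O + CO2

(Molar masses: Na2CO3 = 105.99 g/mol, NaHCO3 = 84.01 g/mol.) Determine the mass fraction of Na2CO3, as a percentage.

56.44 %

n(HCl) = 0.02301 × 0.4286 = 9.862 × 10^-3 mol
Let x = n(Na2CO3), y = n(NaHCO3).
Titrant: 2x + 1y = 9.862 × 10^-3;  mass: 105.99x + 84.01y = 0.6228
Solving, x = 3.316 × 10^-3 mol, y = 3.229 × 10^-3 mol
mass of Na2CO3 = 3.316 × 10^-3 × 105.99 = 0.3515 g
% Na2CO3 = 0.3515 / 0.6228 × 100 = 56.44 %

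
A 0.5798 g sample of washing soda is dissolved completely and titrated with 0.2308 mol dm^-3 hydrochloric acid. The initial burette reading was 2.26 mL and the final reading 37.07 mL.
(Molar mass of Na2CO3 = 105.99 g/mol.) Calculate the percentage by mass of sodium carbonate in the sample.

73.43 %

Na2CO3 + 2 HCl → 2 NaCl + H2O + CO2
n(HCl) = 0.03481 L × 0.2308 mol/L = 8.034 × 10^-3 mol
From the 1:2 ratio, n(Na2CO3) = 1/2 × 8.034 × 10^-3 = 4.017 × 10^-3 mol
mass of Na2CO3 = 4.017 × 10^-3 × 105.99 g/mol = 0.4258 g
% Na2CO3 = 0.4258 / 0.5798 × 100 = 73.43 %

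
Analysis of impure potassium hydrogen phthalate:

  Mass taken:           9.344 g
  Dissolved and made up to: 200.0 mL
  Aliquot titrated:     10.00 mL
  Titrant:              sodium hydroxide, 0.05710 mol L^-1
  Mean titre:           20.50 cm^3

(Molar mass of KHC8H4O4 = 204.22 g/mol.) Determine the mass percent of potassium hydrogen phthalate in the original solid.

51.17 %

KHC8H4O4 + NaOH → KNaC8H4O4 + H2O
n(NaOH) per titration = 0.02050 × 0.05710 = 1.171 × 10^-3 mol
n(KHC8H4O4) in each aliquot = 1.171 × 10^-3 mol (1:1 ratio)
n(KHC8H4O4) in the whole flask = 1.171 × 10^-3 × 200.0/10.00 = 0.02341 mol
mass of KHC8H4O4 = 0.02341 × 204.22 = 4.781 g
% KHC8H4O4 = 4.781 / 9.344 × 100 = 51.17 %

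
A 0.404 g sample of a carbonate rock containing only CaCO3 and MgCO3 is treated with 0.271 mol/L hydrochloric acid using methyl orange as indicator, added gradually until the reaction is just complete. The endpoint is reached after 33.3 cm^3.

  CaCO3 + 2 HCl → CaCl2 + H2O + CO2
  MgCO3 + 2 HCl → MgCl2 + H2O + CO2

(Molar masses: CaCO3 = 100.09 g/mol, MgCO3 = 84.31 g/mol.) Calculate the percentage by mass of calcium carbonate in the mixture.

37.0 %

n(HCl) = 0.0333 × 0.271 = 9.02 × 10^-3 mol
Let x = n(CaCO3), y = n(MgCO3).
Titrant: 2x + 2y = 9.02 × 10^-3;  mass: 100.09x + 84.31y = 0.404
Solving, x = 1.49 × 10^-3 mol, y = 3.02 × 10^-3 mol
mass of CaCO3 = 1.49 × 10^-3 × 100.09 = 0.150 g
% CaCO3 = 0.150 / 0.404 × 100 = 37.0 %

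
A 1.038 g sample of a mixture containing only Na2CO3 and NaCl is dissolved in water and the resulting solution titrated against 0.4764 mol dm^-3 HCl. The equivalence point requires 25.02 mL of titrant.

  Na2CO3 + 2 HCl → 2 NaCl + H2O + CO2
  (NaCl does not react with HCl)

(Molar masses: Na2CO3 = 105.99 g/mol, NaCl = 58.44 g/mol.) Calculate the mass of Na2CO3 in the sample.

n(HCl) = 0.02502 × 0.4764 = 0.01192 mol
Let x = n(Na2CO3), y = n(NaCl).
Titrant: 2x = 0.01192;  mass: 105.99x + 58.44y = 1.038
Solving, x = 5.960 × 10^-3 mol, y = 6.953 × 10^-3 mol
mass of Na2CO3 = 5.960 × 10^-3 × 105.99 = 0.6317 g

0.6317 g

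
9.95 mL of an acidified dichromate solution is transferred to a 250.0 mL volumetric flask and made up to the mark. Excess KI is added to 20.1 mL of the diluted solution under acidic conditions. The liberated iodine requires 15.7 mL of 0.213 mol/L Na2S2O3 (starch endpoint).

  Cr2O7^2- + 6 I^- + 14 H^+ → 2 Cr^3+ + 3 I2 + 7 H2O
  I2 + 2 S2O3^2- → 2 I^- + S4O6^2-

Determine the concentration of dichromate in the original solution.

n(S2O3^2-) = 0.0157 × 0.213 = 3.34 × 10^-3 mol
n(I2) = n(S2O3^2-)/2 = 1.67 × 10^-3 mol
From the 1:3 ratio, n(Cr2O7^2-) in the aliquot = 1/3 × 1.67 × 10^-3 = 5.57 × 10^-4 mol
[Cr2O7^2-]_dilute = 5.57 × 10^-4 / 0.0201 = 0.0277 mol/L
[Cr2O7^2-]_original = 0.0277 × 250.0/9.95 = 0.697 mol/L

0.697 mol/L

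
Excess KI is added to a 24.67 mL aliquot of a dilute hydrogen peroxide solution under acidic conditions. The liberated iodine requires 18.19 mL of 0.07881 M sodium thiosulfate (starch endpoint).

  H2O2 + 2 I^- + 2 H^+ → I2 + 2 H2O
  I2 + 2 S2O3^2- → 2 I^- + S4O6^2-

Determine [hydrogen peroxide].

n(S2O3^2-) = 0.01819 × 0.07881 = 1.434 × 10^-3 mol
n(I2) = n(S2O3^2-)/2 = 7.168 × 10^-4 mol
n(H2O2) in the aliquot = 7.168 × 10^-4 mol (1:1 ratio)
[H2O2] = 7.168 × 10^-4 / 0.02467 = 0.02905 mol/L

0.02905 M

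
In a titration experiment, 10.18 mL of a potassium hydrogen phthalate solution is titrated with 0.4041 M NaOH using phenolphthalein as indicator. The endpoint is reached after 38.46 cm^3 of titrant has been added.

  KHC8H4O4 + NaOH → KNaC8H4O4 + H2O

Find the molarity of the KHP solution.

n(NaOH) = 0.03846 L × 0.4041 mol/L = 0.01554 mol
n(KHC8H4O4) = 0.01554 mol (1:1 mole ratio)
[KHC8H4O4] = 0.01554 mol / 0.01018 L = 1.527 mol/L

1.527 M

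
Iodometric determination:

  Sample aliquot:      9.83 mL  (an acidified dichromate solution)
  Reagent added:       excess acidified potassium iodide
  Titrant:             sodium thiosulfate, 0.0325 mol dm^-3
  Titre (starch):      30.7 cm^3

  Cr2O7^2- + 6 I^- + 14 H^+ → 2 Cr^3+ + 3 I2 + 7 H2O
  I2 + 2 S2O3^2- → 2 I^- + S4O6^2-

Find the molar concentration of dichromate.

n(S2O3^2-) = 0.0307 × 0.0325 = 9.98 × 10^-4 mol
n(I2) = n(S2O3^2-)/2 = 4.99 × 10^-4 mol
From the 1:3 ratio, n(Cr2O7^2-) in the aliquot = 1/3 × 4.99 × 10^-4 = 1.66 × 10^-4 mol
[Cr2O7^2-] = 1.66 × 10^-4 / 0.00983 = 0.0169 mol/L

0.0169 mol/L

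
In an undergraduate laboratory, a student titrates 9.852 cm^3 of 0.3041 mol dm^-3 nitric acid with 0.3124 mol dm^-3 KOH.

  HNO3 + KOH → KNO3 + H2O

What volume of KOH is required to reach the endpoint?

9.590 mL

n(HNO3) = 0.009852 L × 0.3041 mol/L = 2.996 × 10^-3 mol
n(KOH) = 2.996 × 10^-3 mol (1:1 stoichiometry)
V(KOH) = 2.996 × 10^-3 mol / 0.3124 mol/L = 0.009590 L = 9.590 mL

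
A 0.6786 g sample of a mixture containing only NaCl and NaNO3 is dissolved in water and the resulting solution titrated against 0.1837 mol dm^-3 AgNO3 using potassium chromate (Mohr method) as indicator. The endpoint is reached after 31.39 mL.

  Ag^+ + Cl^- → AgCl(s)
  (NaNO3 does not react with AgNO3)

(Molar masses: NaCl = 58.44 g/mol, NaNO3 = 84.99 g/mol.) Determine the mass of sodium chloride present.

n(AgNO3) = 0.03139 × 0.1837 = 5.766 × 10^-3 mol
Let x = n(NaCl), y = n(NaNO3).
Titrant: 1x = 5.766 × 10^-3;  mass: 58.44x + 84.99y = 0.6786
Solving, x = 5.766 × 10^-3 mol, y = 4.019 × 10^-3 mol
mass of NaCl = 5.766 × 10^-3 × 58.44 = 0.3370 g

0.3370 g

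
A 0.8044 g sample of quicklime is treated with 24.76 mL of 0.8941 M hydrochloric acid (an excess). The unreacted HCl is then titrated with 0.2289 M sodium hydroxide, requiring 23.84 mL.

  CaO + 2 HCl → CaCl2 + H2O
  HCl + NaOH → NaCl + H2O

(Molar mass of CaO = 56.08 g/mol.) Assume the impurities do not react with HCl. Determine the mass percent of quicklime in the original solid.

n(HCl) added = 0.02476 × 0.8941 = 0.02214 mol
n(NaOH) used in back-titration = 0.02384 × 0.2289 = 5.457 × 10^-3 mol
n(HCl) left over = 5.457 × 10^-3 mol (1:1 ratio)
n(HCl) consumed by analyte = 0.02214 − 5.457 × 10^-3 = 0.01668 mol
From the 1:2 ratio, n(CaO) = 1/2 × 0.01668 = 8.340 × 10^-3 mol
mass of CaO = 8.340 × 10^-3 × 56.08 = 0.4677 g
% CaO = 0.4677 / 0.8044 × 100 = 58.15 %

58.15 %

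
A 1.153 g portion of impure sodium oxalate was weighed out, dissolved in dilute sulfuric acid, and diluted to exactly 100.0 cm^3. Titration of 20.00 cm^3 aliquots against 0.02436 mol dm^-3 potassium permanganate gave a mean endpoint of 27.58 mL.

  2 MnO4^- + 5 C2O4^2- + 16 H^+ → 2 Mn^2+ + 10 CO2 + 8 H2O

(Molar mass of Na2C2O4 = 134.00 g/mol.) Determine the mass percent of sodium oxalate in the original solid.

n(KMnO4) per titration = 0.02758 × 0.02436 = 6.718 × 10^-4 mol
From the 5:2 ratio, n(Na2C2O4) in each aliquot = 5/2 × 6.718 × 10^-4 = 1.680 × 10^-3 mol
n(Na2C2O4) in the whole flask = 1.680 × 10^-3 × 100.0/20.00 = 8.398 × 10^-3 mol
mass of Na2C2O4 = 8.398 × 10^-3 × 134.00 = 1.125 g
% Na2C2O4 = 1.125 / 1.153 × 100 = 97.60 %

97.60 %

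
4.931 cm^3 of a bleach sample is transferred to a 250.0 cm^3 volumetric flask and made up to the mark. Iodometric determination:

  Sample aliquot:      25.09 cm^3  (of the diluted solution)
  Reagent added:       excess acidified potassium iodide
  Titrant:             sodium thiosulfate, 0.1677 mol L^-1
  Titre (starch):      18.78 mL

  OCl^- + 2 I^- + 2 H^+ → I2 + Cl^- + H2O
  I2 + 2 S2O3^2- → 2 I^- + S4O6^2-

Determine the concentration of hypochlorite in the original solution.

3.182 mol/L

n(S2O3^2-) = 0.01878 × 0.1677 = 3.149 × 10^-3 mol
n(I2) = n(S2O3^2-)/2 = 1.575 × 10^-3 mol
n(OCl^-) in the aliquot = 1.575 × 10^-3 mol (1:1 ratio)
[OCl^-]_dilute = 1.575 × 10^-3 / 0.02509 = 0.06276 mol/L
[OCl^-]_original = 0.06276 × 250.0/4.931 = 3.182 mol/L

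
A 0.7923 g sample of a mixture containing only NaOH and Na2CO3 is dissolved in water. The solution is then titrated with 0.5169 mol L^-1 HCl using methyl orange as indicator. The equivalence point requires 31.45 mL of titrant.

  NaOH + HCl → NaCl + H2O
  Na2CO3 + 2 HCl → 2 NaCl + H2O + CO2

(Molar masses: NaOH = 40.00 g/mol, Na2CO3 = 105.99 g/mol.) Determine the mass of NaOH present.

0.2130 g

n(HCl) = 0.03145 × 0.5169 = 0.01626 mol
Let x = n(NaOH), y = n(Na2CO3).
Titrant: 1x + 2y = 0.01626;  mass: 40.00x + 105.99y = 0.7923
Solving, x = 5.326 × 10^-3 mol, y = 5.465 × 10^-3 mol
mass of NaOH = 5.326 × 10^-3 × 40.00 = 0.2130 g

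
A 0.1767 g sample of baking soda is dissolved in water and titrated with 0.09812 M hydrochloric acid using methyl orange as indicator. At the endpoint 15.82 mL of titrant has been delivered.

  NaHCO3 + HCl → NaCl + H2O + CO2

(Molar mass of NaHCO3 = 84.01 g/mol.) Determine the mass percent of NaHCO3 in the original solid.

n(HCl) = 0.01582 L × 0.09812 mol/L = 1.552 × 10^-3 mol
n(NaHCO3) = 1.552 × 10^-3 mol (1:1 ratio)
mass of NaHCO3 = 1.552 × 10^-3 × 84.01 g/mol = 0.1304 g
% NaHCO3 = 0.1304 / 0.1767 × 100 = 73.80 %

73.80 %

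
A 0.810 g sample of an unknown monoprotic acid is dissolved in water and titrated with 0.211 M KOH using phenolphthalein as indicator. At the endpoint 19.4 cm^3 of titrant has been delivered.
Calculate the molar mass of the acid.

198 g/mol

n(KOH) = 0.0194 L × 0.211 mol/L = 4.09 × 10^-3 mol
n(HA) = 4.09 × 10^-3 mol (1:1 ratio)
M = m / n = 0.810 g / 4.09 × 10^-3 mol = 198 g/mol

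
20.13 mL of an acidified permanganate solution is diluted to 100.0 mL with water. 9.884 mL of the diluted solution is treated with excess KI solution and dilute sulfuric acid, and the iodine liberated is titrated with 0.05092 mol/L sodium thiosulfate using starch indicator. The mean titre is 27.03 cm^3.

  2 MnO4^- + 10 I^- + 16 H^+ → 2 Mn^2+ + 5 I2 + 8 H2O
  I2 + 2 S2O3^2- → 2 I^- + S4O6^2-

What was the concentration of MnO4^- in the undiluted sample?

n(S2O3^2-) = 0.02703 × 0.05092 = 1.376 × 10^-3 mol
n(I2) = n(S2O3^2-)/2 = 6.882 × 10^-4 mol
From the 2:5 ratio, n(MnO4^-) in the aliquot = 2/5 × 6.882 × 10^-4 = 2.753 × 10^-4 mol
[MnO4^-]_dilute = 2.753 × 10^-4 / 0.009884 = 0.02785 mol/L
[MnO4^-]_original = 0.02785 × 100.0/20.13 = 0.1384 mol/L

0.1384 mol/L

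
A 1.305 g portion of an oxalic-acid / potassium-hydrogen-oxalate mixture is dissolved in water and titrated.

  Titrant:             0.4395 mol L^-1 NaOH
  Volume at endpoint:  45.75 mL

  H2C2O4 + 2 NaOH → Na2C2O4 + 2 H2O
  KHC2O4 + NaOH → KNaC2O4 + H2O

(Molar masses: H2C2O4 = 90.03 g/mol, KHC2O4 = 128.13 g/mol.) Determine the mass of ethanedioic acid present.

0.6885 g

n(NaOH) = 0.04575 × 0.4395 = 0.02011 mol
Let x = n(H2C2O4), y = n(KHC2O4).
Titrant: 2x + 1y = 0.02011;  mass: 90.03x + 128.13y = 1.305
Solving, x = 7.648 × 10^-3 mol, y = 4.811 × 10^-3 mol
mass of H2C2O4 = 7.648 × 10^-3 × 90.03 = 0.6885 g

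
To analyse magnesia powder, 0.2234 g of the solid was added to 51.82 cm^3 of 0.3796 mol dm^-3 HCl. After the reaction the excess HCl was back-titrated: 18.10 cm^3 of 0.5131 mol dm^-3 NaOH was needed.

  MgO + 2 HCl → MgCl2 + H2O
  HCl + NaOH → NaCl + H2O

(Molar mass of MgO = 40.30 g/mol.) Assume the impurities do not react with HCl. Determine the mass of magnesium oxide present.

0.2092 g

n(HCl) added = 0.05182 × 0.3796 = 0.01967 mol
n(NaOH) used in back-titration = 0.01810 × 0.5131 = 9.287 × 10^-3 mol
n(HCl) left over = 9.287 × 10^-3 mol (1:1 ratio)
n(HCl) consumed by analyte = 0.01967 − 9.287 × 10^-3 = 0.01038 mol
From the 1:2 ratio, n(MgO) = 1/2 × 0.01038 = 5.192 × 10^-3 mol
mass of MgO = 5.192 × 10^-3 × 40.30 = 0.2092 g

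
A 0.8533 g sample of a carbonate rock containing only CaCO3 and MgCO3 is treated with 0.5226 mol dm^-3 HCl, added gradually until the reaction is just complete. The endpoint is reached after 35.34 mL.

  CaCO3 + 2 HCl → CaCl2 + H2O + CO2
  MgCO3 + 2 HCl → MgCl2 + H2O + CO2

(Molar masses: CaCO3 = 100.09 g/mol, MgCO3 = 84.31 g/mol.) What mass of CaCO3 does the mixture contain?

0.4741 g

n(HCl) = 0.03534 × 0.5226 = 0.01847 mol
Let x = n(CaCO3), y = n(MgCO3).
Titrant: 2x + 2y = 0.01847;  mass: 100.09x + 84.31y = 0.8533
Solving, x = 4.737 × 10^-3 mol, y = 4.497 × 10^-3 mol
mass of CaCO3 = 4.737 × 10^-3 × 100.09 = 0.4741 g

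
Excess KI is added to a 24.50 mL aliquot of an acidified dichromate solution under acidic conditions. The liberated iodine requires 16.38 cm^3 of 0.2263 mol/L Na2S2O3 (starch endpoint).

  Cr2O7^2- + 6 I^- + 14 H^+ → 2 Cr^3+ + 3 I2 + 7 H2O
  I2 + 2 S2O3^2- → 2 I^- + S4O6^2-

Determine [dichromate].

n(S2O3^2-) = 0.01638 × 0.2263 = 3.707 × 10^-3 mol
n(I2) = n(S2O3^2-)/2 = 1.853 × 10^-3 mol
From the 1:3 ratio, n(Cr2O7^2-) in the aliquot = 1/3 × 1.853 × 10^-3 = 6.178 × 10^-4 mol
[Cr2O7^2-] = 6.178 × 10^-4 / 0.02450 = 0.02522 mol/L

0.02522 mol/L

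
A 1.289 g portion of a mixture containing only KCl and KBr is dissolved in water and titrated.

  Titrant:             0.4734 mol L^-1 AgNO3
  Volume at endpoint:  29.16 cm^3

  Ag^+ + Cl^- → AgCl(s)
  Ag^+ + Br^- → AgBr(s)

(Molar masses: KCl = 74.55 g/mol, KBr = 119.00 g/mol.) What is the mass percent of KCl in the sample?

n(AgNO3) = 0.02916 × 0.4734 = 0.01380 mol
Let x = n(KCl), y = n(KBr).
Titrant: 1x + 1y = 0.01380;  mass: 74.55x + 119.00y = 1.289
Solving, x = 7.958 × 10^-3 mol, y = 5.847 × 10^-3 mol
mass of KCl = 7.958 × 10^-3 × 74.55 = 0.5932 g
% KCl = 0.5932 / 1.289 × 100 = 46.02 %

46.02 %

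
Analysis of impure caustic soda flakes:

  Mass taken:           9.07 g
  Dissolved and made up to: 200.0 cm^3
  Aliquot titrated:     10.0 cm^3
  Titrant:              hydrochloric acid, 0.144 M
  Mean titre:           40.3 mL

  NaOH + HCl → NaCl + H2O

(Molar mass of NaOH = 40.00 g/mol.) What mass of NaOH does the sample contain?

n(HCl) per titration = 0.0403 × 0.144 = 5.80 × 10^-3 mol
n(NaOH) in each aliquot = 5.80 × 10^-3 mol (1:1 ratio)
n(NaOH) in the whole flask = 5.80 × 10^-3 × 200.0/10.0 = 0.116 mol
mass of NaOH = 0.116 × 40.00 = 4.64 g

4.64 g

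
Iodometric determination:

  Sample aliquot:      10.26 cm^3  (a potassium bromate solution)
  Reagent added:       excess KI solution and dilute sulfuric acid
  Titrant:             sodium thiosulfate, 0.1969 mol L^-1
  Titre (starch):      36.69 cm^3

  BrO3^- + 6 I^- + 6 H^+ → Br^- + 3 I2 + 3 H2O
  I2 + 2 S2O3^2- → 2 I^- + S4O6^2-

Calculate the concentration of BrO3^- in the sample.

0.1174 mol/L

n(S2O3^2-) = 0.03669 × 0.1969 = 7.224 × 10^-3 mol
n(I2) = n(S2O3^2-)/2 = 3.612 × 10^-3 mol
From the 1:3 ratio, n(BrO3^-) in the aliquot = 1/3 × 3.612 × 10^-3 = 1.204 × 10^-3 mol
[BrO3^-] = 1.204 × 10^-3 / 0.01026 = 0.1174 mol/L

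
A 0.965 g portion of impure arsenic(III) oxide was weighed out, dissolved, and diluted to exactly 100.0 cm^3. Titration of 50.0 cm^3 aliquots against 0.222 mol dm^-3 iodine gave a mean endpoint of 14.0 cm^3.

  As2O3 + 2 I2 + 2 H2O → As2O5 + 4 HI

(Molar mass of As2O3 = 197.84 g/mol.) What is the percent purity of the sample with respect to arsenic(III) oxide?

63.7 %

n(I2) per titration = 0.0140 × 0.222 = 3.11 × 10^-3 mol
From the 1:2 ratio, n(As2O3) in each aliquot = 1/2 × 3.11 × 10^-3 = 1.55 × 10^-3 mol
n(As2O3) in the whole flask = 1.55 × 10^-3 × 100.0/50.0 = 3.11 × 10^-3 mol
mass of As2O3 = 3.11 × 10^-3 × 197.84 = 0.615 g
% As2O3 = 0.615 / 0.965 × 100 = 63.7 %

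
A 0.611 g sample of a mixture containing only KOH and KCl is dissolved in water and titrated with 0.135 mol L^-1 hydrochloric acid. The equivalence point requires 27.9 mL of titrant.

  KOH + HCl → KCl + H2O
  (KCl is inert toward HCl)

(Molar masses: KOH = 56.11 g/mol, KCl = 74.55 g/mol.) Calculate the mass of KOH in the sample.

0.211 g

n(HCl) = 0.0279 × 0.135 = 3.77 × 10^-3 mol
Let x = n(KOH), y = n(KCl).
Titrant: 1x = 3.77 × 10^-3;  mass: 56.11x + 74.55y = 0.611
Solving, x = 3.77 × 10^-3 mol, y = 5.36 × 10^-3 mol
mass of KOH = 3.77 × 10^-3 × 56.11 = 0.211 g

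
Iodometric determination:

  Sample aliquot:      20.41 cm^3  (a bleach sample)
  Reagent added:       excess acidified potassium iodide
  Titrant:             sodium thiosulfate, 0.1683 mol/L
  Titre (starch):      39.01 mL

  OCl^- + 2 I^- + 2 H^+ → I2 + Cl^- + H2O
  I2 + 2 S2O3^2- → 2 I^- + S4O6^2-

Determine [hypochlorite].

n(S2O3^2-) = 0.03901 × 0.1683 = 6.565 × 10^-3 mol
n(I2) = n(S2O3^2-)/2 = 3.283 × 10^-3 mol
n(OCl^-) in the aliquot = 3.283 × 10^-3 mol (1:1 ratio)
[OCl^-] = 3.283 × 10^-3 / 0.02041 = 0.1608 mol/L

0.1608 mol/L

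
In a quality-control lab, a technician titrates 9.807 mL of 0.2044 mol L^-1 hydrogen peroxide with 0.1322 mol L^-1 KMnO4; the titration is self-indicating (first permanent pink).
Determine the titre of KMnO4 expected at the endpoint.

6.065 mL

2 MnO4^- + 5 H2O2 + 6 H^+ → 2 Mn^2+ + 5 O2 + 8 H2O
n(H2O2) = 0.009807 L × 0.2044 mol/L = 2.005 × 10^-3 mol
From the 2:5 stoichiometry, n(KMnO4) = 2/5 × 2.005 × 10^-3 = 8.018 × 10^-4 mol
V(KMnO4) = 8.018 × 10^-4 mol / 0.1322 mol/L = 0.006065 L = 6.065 mL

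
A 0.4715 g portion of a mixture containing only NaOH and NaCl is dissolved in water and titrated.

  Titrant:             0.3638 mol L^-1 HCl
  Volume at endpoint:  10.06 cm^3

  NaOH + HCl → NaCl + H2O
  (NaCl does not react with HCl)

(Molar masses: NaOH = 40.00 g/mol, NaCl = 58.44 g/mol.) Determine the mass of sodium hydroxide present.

n(HCl) = 0.01006 × 0.3638 = 3.660 × 10^-3 mol
Let x = n(NaOH), y = n(NaCl).
Titrant: 1x = 3.660 × 10^-3;  mass: 40.00x + 58.44y = 0.4715
Solving, x = 3.660 × 10^-3 mol, y = 5.563 × 10^-3 mol
mass of NaOH = 3.660 × 10^-3 × 40.00 = 0.1464 g

0.1464 g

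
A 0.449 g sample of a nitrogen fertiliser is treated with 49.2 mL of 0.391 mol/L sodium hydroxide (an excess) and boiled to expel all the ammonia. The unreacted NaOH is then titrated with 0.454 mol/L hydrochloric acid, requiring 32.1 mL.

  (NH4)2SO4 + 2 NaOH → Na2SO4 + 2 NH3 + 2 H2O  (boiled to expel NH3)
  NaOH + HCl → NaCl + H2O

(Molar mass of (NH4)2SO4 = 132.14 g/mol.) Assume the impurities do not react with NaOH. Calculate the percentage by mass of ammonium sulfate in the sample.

68.6 %

n(NaOH) added = 0.0492 × 0.391 = 0.0192 mol
n(HCl) used in back-titration = 0.0321 × 0.454 = 0.0146 mol
n(NaOH) left over = 0.0146 mol (1:1 ratio)
n(NaOH) consumed by analyte = 0.0192 − 0.0146 = 4.66 × 10^-3 mol
From the 1:2 ratio, n((NH4)2SO4) = 1/2 × 4.66 × 10^-3 = 2.33 × 10^-3 mol
mass of (NH4)2SO4 = 2.33 × 10^-3 × 132.14 = 0.308 g
% (NH4)2SO4 = 0.308 / 0.449 × 100 = 68.6 %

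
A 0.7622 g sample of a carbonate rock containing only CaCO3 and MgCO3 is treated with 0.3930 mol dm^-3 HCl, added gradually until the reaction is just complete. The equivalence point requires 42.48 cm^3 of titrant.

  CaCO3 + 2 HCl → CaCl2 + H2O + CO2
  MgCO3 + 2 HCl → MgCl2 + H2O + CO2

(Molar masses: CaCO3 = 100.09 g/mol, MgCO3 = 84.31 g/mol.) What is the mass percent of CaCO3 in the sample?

48.63 %

n(HCl) = 0.04248 × 0.3930 = 0.01669 mol
Let x = n(CaCO3), y = n(MgCO3).
Titrant: 2x + 2y = 0.01669;  mass: 100.09x + 84.31y = 0.7622
Solving, x = 3.703 × 10^-3 mol, y = 4.644 × 10^-3 mol
mass of CaCO3 = 3.703 × 10^-3 × 100.09 = 0.3707 g
% CaCO3 = 0.3707 / 0.7622 × 100 = 48.63 %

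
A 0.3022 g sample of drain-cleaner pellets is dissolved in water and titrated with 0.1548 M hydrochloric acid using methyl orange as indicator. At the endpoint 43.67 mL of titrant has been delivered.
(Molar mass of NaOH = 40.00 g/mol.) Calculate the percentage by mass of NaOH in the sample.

89.48 %

NaOH + HCl → NaCl + H2O
n(HCl) = 0.04367 L × 0.1548 mol/L = 6.760 × 10^-3 mol
n(NaOH) = 6.760 × 10^-3 mol (1:1 ratio)
mass of NaOH = 6.760 × 10^-3 × 40.00 g/mol = 0.2704 g
% NaOH = 0.2704 / 0.3022 × 100 = 89.48 %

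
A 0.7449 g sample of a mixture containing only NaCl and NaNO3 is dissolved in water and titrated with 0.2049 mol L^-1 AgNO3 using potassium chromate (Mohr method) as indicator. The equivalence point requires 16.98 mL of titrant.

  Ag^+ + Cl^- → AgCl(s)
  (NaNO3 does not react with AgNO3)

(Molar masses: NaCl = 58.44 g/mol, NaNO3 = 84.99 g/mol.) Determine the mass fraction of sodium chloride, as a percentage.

27.30 %

n(AgNO3) = 0.01698 × 0.2049 = 3.479 × 10^-3 mol
Let x = n(NaCl), y = n(NaNO3).
Titrant: 1x = 3.479 × 10^-3;  mass: 58.44x + 84.99y = 0.7449
Solving, x = 3.479 × 10^-3 mol, y = 6.372 × 10^-3 mol
mass of NaCl = 3.479 × 10^-3 × 58.44 = 0.2033 g
% NaCl = 0.2033 / 0.7449 × 100 = 27.30 %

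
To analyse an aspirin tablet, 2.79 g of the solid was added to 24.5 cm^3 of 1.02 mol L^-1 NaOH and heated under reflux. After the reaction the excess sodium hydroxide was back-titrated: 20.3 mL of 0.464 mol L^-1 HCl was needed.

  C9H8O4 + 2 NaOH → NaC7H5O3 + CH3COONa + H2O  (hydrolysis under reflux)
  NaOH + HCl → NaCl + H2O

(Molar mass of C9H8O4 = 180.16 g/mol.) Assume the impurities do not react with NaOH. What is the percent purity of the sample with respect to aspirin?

n(NaOH) added = 0.0245 × 1.02 = 0.0250 mol
n(HCl) used in back-titration = 0.0203 × 0.464 = 9.42 × 10^-3 mol
n(NaOH) left over = 9.42 × 10^-3 mol (1:1 ratio)
n(NaOH) consumed by analyte = 0.0250 − 9.42 × 10^-3 = 0.0156 mol
From the 1:2 ratio, n(C9H8O4) = 1/2 × 0.0156 = 7.79 × 10^-3 mol
mass of C9H8O4 = 7.79 × 10^-3 × 180.16 = 1.40 g
% C9H8O4 = 1.40 / 2.79 × 100 = 50.3 %

50.3 %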